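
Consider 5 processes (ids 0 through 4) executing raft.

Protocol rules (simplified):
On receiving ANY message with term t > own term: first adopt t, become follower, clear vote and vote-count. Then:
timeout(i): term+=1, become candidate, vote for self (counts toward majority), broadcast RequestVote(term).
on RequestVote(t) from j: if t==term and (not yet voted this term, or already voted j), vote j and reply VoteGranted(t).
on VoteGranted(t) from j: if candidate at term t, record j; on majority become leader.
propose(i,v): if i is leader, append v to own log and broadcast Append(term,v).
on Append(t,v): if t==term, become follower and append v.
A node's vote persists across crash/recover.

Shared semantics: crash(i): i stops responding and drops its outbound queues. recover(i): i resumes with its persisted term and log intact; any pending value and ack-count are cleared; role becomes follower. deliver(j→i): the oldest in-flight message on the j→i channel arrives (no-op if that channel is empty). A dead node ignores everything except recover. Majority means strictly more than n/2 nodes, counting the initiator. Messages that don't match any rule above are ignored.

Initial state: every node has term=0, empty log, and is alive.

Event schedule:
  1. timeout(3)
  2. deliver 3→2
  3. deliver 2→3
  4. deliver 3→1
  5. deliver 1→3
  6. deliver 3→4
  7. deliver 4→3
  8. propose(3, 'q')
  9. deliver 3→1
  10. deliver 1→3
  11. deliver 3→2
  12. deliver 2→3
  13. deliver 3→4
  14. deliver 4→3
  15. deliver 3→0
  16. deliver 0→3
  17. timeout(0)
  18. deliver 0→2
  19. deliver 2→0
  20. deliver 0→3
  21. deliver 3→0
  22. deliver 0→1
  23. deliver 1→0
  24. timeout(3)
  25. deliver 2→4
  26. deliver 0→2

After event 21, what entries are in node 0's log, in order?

empty

1. timeout(3):  <3:cand t1 ->
2. deliver 3→2:  <2:foll t1 ->
3. deliver 2→3:  nop
4. deliver 3→1:  <1:foll t1 ->
5. deliver 1→3:  <3:lead t1 ->
6. deliver 3→4:  <4:foll t1 ->
7. deliver 4→3:  nop
8. propose(3,'q'):  <3:lead t1 q>
9. deliver 3→1:  <1:foll t1 q>
10. deliver 1→3:  nop
11. deliver 3→2:  <2:foll t1 q>
12. deliver 2→3:  nop
13. deliver 3→4:  <4:foll t1 q>
14. deliver 4→3:  nop
15. deliver 3→0:  <0:foll t1 ->
16. deliver 0→3:  nop
17. timeout(0):  <0:cand t2 ->
18. deliver 0→2:  <2:foll t2 q>
19. deliver 2→0:  nop
20. deliver 0→3:  <3:foll t2 q>
21. deliver 3→0:  nop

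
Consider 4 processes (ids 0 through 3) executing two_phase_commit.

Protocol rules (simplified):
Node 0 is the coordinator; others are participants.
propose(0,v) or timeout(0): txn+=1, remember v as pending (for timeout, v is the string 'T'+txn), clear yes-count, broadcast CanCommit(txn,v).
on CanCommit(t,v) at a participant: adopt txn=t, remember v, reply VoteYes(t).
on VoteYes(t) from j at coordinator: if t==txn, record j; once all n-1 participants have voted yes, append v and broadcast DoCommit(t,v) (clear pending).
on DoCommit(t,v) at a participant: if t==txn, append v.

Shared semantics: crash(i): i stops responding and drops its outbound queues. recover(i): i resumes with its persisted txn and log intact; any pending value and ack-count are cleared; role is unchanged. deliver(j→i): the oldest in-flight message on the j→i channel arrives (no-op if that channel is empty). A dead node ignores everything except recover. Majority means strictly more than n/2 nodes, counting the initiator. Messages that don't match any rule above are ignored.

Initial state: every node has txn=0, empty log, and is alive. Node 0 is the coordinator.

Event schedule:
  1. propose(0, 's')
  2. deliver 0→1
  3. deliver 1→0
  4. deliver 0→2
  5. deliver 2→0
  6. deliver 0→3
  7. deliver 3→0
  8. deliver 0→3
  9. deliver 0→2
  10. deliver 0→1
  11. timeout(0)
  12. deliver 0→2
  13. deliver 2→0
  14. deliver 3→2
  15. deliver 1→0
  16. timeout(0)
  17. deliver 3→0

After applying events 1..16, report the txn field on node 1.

1

[1] propose(0,'s') → N0(coor t1 [-])
[2] deliver 0→1 → N1(part t1 [-])
[3] deliver 1→0 → ∅
[4] deliver 0→2 → N2(part t1 [-])
[5] deliver 2→0 → ∅
[6] deliver 0→3 → N3(part t1 [-])
[7] deliver 3→0 → N0(coor t1 [s])
[8] deliver 0→3 → N3(part t1 [s])
[9] deliver 0→2 → N2(part t1 [s])
[10] deliver 0→1 → N1(part t1 [s])
[11] timeout(0) → N0(coor t2 [s])
[12] deliver 0→2 → N2(part t2 [s])
[13] deliver 2→0 → ∅
[14] deliver 3→2 → ∅
[15] deliver 1→0 → ∅
[16] timeout(0) → N0(coor t3 [s])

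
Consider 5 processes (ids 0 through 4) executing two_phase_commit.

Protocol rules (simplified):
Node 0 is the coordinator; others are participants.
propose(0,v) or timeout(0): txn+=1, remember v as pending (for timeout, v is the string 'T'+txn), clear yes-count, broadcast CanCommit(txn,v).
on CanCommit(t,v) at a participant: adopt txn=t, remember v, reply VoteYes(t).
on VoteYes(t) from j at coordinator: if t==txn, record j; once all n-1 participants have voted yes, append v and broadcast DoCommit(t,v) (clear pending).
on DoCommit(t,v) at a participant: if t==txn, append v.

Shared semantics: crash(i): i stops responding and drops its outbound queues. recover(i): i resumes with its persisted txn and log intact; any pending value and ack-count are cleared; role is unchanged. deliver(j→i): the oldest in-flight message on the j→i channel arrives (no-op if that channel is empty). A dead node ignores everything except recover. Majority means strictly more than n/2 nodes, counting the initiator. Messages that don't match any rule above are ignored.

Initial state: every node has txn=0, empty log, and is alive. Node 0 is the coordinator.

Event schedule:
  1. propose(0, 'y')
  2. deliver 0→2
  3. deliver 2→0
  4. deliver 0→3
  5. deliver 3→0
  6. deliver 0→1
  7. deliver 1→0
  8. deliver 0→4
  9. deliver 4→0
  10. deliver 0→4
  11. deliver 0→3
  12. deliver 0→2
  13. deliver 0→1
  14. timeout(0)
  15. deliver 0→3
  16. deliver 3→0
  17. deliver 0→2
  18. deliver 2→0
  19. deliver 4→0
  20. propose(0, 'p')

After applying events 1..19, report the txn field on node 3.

2

step 1 propose(0,'y'): 0={coor,t=1,log=-}
step 2 deliver 0→2: 2={part,t=1,log=-}
step 3 deliver 2→0: —
step 4 deliver 0→3: 3={part,t=1,log=-}
step 5 deliver 3→0: —
step 6 deliver 0→1: 1={part,t=1,log=-}
step 7 deliver 1→0: —
step 8 deliver 0→4: 4={part,t=1,log=-}
step 9 deliver 4→0: 0={coor,t=1,log=y}
step 10 deliver 0→4: 4={part,t=1,log=y}
step 11 deliver 0→3: 3={part,t=1,log=y}
step 12 deliver 0→2: 2={part,t=1,log=y}
step 13 deliver 0→1: 1={part,t=1,log=y}
step 14 timeout(0): 0={coor,t=2,log=y}
step 15 deliver 0→3: 3={part,t=2,log=y}
step 16 deliver 3→0: —
step 17 deliver 0→2: 2={part,t=2,log=y}
step 18 deliver 2→0: —
step 19 deliver 4→0: —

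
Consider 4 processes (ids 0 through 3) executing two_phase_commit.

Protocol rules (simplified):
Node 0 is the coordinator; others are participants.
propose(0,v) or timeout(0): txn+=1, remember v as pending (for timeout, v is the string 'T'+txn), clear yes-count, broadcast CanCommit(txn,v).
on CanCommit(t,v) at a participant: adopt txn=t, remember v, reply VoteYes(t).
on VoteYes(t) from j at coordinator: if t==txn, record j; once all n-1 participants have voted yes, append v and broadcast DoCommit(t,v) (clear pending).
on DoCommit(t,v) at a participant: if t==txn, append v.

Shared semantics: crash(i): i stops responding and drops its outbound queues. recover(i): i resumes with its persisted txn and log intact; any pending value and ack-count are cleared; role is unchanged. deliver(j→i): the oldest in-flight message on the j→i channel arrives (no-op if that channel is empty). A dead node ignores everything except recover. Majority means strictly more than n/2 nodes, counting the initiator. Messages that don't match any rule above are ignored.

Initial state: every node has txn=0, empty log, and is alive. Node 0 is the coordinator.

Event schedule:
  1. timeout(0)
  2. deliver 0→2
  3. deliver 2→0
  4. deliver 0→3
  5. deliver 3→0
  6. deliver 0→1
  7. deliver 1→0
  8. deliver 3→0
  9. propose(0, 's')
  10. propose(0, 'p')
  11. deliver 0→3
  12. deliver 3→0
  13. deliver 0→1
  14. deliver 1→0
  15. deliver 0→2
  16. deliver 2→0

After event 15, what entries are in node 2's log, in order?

T1

[1] timeout(0) → N0(coor t1 [-])
[2] deliver 0→2 → N2(part t1 [-])
[3] deliver 2→0 → ∅
[4] deliver 0→3 → N3(part t1 [-])
[5] deliver 3→0 → ∅
[6] deliver 0→1 → N1(part t1 [-])
[7] deliver 1→0 → N0(coor t1 [T1])
[8] deliver 3→0 → ∅
[9] propose(0,'s') → N0(coor t2 [T1])
[10] propose(0,'p') → N0(coor t3 [T1])
[11] deliver 0→3 → N3(part t1 [T1])
[12] deliver 3→0 → ∅
[13] deliver 0→1 → N1(part t1 [T1])
[14] deliver 1→0 → ∅
[15] deliver 0→2 → N2(part t1 [T1])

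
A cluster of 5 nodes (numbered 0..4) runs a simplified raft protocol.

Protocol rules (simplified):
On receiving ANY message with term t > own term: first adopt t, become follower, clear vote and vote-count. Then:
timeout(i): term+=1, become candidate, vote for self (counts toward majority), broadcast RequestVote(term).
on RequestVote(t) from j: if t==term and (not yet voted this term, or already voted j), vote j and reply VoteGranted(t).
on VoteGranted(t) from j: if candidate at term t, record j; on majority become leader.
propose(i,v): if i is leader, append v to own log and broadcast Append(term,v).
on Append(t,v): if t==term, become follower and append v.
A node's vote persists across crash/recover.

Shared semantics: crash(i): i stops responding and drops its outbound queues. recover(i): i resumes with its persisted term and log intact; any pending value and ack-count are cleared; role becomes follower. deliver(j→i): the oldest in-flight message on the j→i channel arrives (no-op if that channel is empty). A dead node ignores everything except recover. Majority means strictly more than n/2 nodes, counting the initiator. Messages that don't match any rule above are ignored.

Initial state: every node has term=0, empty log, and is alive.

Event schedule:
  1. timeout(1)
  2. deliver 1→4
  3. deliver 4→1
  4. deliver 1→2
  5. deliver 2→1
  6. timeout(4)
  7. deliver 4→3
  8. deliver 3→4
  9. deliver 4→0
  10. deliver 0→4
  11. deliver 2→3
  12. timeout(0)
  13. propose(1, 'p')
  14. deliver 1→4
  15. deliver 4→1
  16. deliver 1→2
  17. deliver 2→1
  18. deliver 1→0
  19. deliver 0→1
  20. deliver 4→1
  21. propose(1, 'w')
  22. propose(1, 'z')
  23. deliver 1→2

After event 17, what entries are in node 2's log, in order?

p

after 1 — timeout(1): n1:cand/t1/[-]
after 2 — deliver 1→4: n4:foll/t1/[-]
after 3 — deliver 4→1: ·
after 4 — deliver 1→2: n2:foll/t1/[-]
after 5 — deliver 2→1: n1:lead/t1/[-]
after 6 — timeout(4): n4:cand/t2/[-]
after 7 — deliver 4→3: n3:foll/t2/[-]
after 8 — deliver 3→4: ·
after 9 — deliver 4→0: n0:foll/t2/[-]
after 10 — deliver 0→4: n4:lead/t2/[-]
after 11 — deliver 2→3: ·
after 12 — timeout(0): n0:cand/t3/[-]
after 13 — propose(1,'p'): n1:lead/t1/[p]
after 14 — deliver 1→4: ·
after 15 — deliver 4→1: n1:foll/t2/[p]
after 16 — deliver 1→2: n2:foll/t1/[p]
after 17 — deliver 2→1: ·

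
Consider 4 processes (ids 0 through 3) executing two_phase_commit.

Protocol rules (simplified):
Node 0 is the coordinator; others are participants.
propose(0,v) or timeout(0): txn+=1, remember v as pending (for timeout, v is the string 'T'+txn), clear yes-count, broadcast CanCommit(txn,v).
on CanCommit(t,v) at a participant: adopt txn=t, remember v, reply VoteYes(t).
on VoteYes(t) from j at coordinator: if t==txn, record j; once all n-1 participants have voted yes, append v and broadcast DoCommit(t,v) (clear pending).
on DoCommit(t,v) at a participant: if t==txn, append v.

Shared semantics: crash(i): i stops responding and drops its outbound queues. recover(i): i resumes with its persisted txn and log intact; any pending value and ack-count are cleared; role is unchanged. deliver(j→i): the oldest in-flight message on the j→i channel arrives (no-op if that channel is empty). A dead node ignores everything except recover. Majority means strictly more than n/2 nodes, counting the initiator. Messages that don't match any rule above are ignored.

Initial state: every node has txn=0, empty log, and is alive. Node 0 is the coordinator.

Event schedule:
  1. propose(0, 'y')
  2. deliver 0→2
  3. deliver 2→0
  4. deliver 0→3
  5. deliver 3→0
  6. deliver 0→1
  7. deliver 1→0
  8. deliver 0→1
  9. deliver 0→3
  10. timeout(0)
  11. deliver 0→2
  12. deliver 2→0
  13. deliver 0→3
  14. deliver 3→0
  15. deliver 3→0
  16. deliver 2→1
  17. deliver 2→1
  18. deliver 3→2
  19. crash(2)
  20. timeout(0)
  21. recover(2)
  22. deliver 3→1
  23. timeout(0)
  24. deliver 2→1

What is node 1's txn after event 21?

e1 propose(0,'y'): 0[coor,t=1,-]
e2 deliver 0→2: 2[part,t=1,-]
e3 deliver 2→0: ·
e4 deliver 0→3: 3[part,t=1,-]
e5 deliver 3→0: ·
e6 deliver 0→1: 1[part,t=1,-]
e7 deliver 1→0: 0[coor,t=1,y]
e8 deliver 0→1: 1[part,t=1,y]
e9 deliver 0→3: 3[part,t=1,y]
e10 timeout(0): 0[coor,t=2,y]
e11 deliver 0→2: 2[part,t=1,y]
e12 deliver 2→0: ·
e13 deliver 0→3: 3[part,t=2,y]
e14 deliver 3→0: ·
e15 deliver 3→0: ·
e16 deliver 2→1: ·
e17 deliver 2→1: ·
e18 deliver 3→2: ·
e19 crash(2): 2[✗part,t=1,y]
e20 timeout(0): 0[coor,t=3,y]
e21 recover(2): 2[part,t=1,y]

1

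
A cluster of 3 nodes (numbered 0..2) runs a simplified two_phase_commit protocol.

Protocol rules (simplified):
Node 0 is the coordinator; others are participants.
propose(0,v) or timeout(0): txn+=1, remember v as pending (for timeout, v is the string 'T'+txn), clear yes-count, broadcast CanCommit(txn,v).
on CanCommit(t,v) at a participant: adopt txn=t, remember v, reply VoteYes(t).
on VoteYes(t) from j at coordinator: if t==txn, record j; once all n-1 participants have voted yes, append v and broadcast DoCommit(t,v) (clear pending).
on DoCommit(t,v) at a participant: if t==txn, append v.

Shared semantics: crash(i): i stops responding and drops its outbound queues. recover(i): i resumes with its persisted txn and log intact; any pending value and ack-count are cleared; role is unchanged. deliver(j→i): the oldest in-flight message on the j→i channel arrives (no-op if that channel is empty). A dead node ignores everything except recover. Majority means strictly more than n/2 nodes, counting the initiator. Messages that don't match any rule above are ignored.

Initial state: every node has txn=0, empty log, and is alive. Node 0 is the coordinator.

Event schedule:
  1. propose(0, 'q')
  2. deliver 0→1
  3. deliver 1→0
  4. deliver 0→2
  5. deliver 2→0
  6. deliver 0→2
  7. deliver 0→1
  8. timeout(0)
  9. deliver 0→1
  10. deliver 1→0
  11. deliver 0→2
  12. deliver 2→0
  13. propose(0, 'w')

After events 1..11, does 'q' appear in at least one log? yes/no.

yes

after 1 — propose(0,'q'): n0:coor/t1/[-]
after 2 — deliver 0→1: n1:part/t1/[-]
after 3 — deliver 1→0: ·
after 4 — deliver 0→2: n2:part/t1/[-]
after 5 — deliver 2→0: n0:coor/t1/[q]
after 6 — deliver 0→2: n2:part/t1/[q]
after 7 — deliver 0→1: n1:part/t1/[q]
after 8 — timeout(0): n0:coor/t2/[q]
after 9 — deliver 0→1: n1:part/t2/[q]
after 10 — deliver 1→0: ·
after 11 — deliver 0→2: n2:part/t2/[q]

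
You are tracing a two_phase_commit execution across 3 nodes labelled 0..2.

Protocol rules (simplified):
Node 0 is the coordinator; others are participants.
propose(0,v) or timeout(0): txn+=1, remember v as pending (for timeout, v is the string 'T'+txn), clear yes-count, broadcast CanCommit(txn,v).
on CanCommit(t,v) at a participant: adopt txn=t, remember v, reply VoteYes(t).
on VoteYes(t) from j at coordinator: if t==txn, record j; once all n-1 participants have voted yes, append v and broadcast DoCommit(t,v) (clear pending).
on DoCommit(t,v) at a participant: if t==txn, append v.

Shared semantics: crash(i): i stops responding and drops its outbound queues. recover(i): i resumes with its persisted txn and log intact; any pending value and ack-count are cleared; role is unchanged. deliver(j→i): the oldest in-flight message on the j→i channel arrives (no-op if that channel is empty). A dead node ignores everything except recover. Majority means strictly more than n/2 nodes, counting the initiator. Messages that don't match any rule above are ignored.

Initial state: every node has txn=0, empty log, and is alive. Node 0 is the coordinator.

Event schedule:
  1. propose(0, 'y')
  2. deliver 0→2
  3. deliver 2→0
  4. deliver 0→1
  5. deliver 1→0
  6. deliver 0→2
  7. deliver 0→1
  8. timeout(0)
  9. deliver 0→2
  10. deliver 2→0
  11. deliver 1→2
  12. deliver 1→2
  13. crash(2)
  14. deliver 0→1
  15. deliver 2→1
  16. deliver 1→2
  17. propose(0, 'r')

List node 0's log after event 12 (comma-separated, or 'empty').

y

step 1 propose(0,'y'): 0={coor,t=1,log=-}
step 2 deliver 0→2: 2={part,t=1,log=-}
step 3 deliver 2→0: —
step 4 deliver 0→1: 1={part,t=1,log=-}
step 5 deliver 1→0: 0={coor,t=1,log=y}
step 6 deliver 0→2: 2={part,t=1,log=y}
step 7 deliver 0→1: 1={part,t=1,log=y}
step 8 timeout(0): 0={coor,t=2,log=y}
step 9 deliver 0→2: 2={part,t=2,log=y}
step 10 deliver 2→0: —
step 11 deliver 1→2: —
step 12 deliver 1→2: —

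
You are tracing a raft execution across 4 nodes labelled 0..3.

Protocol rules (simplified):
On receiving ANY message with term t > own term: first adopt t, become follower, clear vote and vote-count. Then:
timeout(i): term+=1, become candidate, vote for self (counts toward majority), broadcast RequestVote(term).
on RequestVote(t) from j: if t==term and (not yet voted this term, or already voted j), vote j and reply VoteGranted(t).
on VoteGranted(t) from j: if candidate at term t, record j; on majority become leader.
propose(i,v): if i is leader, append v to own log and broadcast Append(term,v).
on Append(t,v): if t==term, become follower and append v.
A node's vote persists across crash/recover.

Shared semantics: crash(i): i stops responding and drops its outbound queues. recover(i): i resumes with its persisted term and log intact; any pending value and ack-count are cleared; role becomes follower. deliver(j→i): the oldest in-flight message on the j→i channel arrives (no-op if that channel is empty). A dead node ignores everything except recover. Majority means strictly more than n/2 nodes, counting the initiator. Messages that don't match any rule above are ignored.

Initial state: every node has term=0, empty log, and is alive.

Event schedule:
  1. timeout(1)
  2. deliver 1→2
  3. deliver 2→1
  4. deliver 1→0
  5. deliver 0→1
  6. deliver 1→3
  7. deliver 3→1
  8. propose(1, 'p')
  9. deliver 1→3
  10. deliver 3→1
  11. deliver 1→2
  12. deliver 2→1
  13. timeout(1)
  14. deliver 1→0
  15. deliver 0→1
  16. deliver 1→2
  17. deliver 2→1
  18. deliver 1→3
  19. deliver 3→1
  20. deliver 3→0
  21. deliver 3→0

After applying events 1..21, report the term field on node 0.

1

[1] timeout(1) → N1(cand t1 [-])
[2] deliver 1→2 → N2(foll t1 [-])
[3] deliver 2→1 → ∅
[4] deliver 1→0 → N0(foll t1 [-])
[5] deliver 0→1 → N1(lead t1 [-])
[6] deliver 1→3 → N3(foll t1 [-])
[7] deliver 3→1 → ∅
[8] propose(1,'p') → N1(lead t1 [p])
[9] deliver 1→3 → N3(foll t1 [p])
[10] deliver 3→1 → ∅
[11] deliver 1→2 → N2(foll t1 [p])
[12] deliver 2→1 → ∅
[13] timeout(1) → N1(cand t2 [p])
[14] deliver 1→0 → N0(foll t1 [p])
[15] deliver 0→1 → ∅
[16] deliver 1→2 → N2(foll t2 [p])
[17] deliver 2→1 → ∅
[18] deliver 1→3 → N3(foll t2 [p])
[19] deliver 3→1 → N1(lead t2 [p])
[20] deliver 3→0 → ∅
[21] deliver 3→0 → ∅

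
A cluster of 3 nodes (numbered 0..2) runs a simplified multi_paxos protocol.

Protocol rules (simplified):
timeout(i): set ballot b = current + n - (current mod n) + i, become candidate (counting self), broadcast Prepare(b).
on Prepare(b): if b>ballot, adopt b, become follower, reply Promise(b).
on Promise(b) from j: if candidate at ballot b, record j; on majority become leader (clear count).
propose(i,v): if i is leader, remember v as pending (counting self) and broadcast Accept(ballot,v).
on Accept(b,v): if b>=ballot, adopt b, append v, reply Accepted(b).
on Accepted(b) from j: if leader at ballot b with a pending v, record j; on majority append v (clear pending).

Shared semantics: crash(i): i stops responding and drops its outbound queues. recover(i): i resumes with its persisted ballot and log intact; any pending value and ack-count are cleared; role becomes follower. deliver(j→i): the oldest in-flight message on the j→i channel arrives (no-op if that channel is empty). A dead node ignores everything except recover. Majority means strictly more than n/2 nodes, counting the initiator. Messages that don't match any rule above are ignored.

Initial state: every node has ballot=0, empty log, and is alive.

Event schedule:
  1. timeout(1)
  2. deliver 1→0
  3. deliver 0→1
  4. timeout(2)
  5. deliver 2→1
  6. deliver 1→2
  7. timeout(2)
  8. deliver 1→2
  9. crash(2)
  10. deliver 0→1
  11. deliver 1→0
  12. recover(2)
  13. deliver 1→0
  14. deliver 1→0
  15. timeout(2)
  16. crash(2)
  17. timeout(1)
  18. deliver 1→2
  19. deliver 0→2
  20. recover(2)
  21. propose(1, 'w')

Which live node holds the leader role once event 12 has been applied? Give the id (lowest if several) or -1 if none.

-1

1. timeout(1):  <1:cand b4 ->
2. deliver 1→0:  <0:foll b4 ->
3. deliver 0→1:  <1:lead b4 ->
4. timeout(2):  <2:cand b5 ->
5. deliver 2→1:  <1:foll b5 ->
6. deliver 1→2:  nop
7. timeout(2):  <2:cand b8 ->
8. deliver 1→2:  nop
9. crash(2):  <2:✗cand b8 ->
10. deliver 0→1:  nop
11. deliver 1→0:  nop
12. recover(2):  <2:foll b8 ->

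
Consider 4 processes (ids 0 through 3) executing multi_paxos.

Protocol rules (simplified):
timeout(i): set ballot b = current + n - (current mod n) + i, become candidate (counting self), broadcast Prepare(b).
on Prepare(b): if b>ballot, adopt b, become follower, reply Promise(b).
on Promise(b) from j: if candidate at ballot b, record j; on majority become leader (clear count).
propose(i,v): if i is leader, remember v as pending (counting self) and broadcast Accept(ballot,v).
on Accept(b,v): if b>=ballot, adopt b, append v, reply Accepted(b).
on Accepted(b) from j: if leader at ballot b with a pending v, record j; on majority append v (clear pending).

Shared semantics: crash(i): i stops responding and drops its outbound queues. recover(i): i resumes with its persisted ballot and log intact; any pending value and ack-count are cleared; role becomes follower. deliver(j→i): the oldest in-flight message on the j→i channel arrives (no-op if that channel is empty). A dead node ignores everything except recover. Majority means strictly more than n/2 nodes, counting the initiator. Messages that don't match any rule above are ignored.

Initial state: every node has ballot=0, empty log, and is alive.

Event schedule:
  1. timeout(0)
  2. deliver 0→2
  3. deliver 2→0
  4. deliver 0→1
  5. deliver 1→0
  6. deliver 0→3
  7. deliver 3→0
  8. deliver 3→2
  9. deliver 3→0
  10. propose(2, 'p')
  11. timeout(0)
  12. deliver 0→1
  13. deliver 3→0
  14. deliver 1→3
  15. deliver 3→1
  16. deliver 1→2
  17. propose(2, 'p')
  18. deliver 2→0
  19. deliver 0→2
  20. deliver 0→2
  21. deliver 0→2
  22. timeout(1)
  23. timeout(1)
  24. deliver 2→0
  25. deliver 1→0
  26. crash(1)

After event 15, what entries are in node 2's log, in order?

step 1 timeout(0): 0={cand,b=4,log=-}
step 2 deliver 0→2: 2={foll,b=4,log=-}
step 3 deliver 2→0: —
step 4 deliver 0→1: 1={foll,b=4,log=-}
step 5 deliver 1→0: 0={lead,b=4,log=-}
step 6 deliver 0→3: 3={foll,b=4,log=-}
step 7 deliver 3→0: —
step 8 deliver 3→2: —
step 9 deliver 3→0: —
step 10 propose(2,'p'): —
step 11 timeout(0): 0={cand,b=8,log=-}
step 12 deliver 0→1: 1={foll,b=8,log=-}
step 13 deliver 3→0: —
step 14 deliver 1→3: —
step 15 deliver 3→1: —

empty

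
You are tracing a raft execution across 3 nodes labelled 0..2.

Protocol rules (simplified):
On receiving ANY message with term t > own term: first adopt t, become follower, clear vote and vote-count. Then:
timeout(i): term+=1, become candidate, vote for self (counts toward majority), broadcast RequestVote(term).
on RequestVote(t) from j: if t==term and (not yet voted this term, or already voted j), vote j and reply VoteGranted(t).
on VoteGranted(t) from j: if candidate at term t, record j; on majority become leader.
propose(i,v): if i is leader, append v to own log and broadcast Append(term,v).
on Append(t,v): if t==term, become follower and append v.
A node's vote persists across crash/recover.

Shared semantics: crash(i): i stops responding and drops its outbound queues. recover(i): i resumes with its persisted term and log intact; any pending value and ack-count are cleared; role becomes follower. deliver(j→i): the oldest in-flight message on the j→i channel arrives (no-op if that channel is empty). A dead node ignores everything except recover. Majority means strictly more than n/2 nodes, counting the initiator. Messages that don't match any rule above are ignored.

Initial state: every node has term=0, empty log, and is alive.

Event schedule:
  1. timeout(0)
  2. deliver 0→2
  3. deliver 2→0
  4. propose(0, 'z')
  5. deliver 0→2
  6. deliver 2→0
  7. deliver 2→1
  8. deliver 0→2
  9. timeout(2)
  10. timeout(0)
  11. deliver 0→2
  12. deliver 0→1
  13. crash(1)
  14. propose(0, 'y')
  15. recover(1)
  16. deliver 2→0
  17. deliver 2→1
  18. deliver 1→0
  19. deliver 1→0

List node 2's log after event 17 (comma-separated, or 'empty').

step 1 timeout(0): 0={cand,t=1,log=-}
step 2 deliver 0→2: 2={foll,t=1,log=-}
step 3 deliver 2→0: 0={lead,t=1,log=-}
step 4 propose(0,'z'): 0={lead,t=1,log=z}
step 5 deliver 0→2: 2={foll,t=1,log=z}
step 6 deliver 2→0: —
step 7 deliver 2→1: —
step 8 deliver 0→2: —
step 9 timeout(2): 2={cand,t=2,log=z}
step 10 timeout(0): 0={cand,t=2,log=z}
step 11 deliver 0→2: —
step 12 deliver 0→1: 1={foll,t=1,log=-}
step 13 crash(1): 1={✗foll,t=1,log=-}
step 14 propose(0,'y'): —
step 15 recover(1): 1={foll,t=1,log=-}
step 16 deliver 2→0: —
step 17 deliver 2→1: 1={foll,t=2,log=-}

z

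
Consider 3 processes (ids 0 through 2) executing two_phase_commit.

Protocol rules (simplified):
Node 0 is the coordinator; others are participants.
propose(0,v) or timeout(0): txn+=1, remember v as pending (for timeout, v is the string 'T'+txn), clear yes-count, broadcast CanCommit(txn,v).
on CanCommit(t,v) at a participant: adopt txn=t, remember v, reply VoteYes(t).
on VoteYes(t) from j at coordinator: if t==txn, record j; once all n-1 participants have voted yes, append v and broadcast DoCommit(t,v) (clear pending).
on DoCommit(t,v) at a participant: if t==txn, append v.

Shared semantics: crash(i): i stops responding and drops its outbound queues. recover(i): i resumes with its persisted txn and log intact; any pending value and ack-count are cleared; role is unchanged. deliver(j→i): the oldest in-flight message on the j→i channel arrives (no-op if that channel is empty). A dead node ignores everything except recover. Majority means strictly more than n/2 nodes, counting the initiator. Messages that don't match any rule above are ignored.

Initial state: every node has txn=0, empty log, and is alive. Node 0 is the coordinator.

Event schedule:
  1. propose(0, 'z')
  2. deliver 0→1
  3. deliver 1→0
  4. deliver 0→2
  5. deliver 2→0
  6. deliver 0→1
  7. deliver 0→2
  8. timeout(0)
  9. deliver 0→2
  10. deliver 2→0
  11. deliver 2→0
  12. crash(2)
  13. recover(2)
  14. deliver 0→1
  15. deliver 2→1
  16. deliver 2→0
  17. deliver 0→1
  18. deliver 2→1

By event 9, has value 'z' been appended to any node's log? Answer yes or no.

1. propose(0,'z'):  <0:coor t1 ->
2. deliver 0→1:  <1:part t1 ->
3. deliver 1→0:  nop
4. deliver 0→2:  <2:part t1 ->
5. deliver 2→0:  <0:coor t1 z>
6. deliver 0→1:  <1:part t1 z>
7. deliver 0→2:  <2:part t1 z>
8. timeout(0):  <0:coor t2 z>
9. deliver 0→2:  <2:part t2 z>

yes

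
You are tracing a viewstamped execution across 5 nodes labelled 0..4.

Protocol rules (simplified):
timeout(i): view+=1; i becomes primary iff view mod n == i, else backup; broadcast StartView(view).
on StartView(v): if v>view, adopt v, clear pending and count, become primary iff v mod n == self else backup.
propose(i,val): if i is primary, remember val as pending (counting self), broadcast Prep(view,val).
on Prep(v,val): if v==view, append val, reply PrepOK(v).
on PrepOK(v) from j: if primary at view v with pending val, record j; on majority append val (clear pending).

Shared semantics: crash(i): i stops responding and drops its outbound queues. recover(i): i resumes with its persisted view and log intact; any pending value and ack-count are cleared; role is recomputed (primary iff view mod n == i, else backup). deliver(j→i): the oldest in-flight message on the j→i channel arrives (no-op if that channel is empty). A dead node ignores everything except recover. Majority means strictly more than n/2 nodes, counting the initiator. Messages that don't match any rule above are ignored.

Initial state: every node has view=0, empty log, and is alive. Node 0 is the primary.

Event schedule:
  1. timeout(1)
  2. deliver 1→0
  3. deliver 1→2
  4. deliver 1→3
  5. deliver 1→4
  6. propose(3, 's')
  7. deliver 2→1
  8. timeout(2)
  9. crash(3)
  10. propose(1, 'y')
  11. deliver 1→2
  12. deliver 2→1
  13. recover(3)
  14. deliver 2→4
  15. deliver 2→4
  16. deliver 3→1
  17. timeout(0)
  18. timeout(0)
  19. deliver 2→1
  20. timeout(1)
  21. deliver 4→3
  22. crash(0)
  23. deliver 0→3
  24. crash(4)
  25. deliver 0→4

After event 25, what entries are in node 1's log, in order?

after 1 — timeout(1): n1:prim/v1/[-]
after 2 — deliver 1→0: n0:back/v1/[-]
after 3 — deliver 1→2: n2:back/v1/[-]
after 4 — deliver 1→3: n3:back/v1/[-]
after 5 — deliver 1→4: n4:back/v1/[-]
after 6 — propose(3,'s'): ·
after 7 — deliver 2→1: ·
after 8 — timeout(2): n2:prim/v2/[-]
after 9 — crash(3): n3:✗back/v1/[-]
after 10 — propose(1,'y'): ·
after 11 — deliver 1→2: ·
after 12 — deliver 2→1: n1:back/v2/[-]
after 13 — recover(3): n3:back/v1/[-]
after 14 — deliver 2→4: n4:back/v2/[-]
after 15 — deliver 2→4: ·
after 16 — deliver 3→1: ·
after 17 — timeout(0): n0:back/v2/[-]
after 18 — timeout(0): n0:back/v3/[-]
after 19 — deliver 2→1: ·
after 20 — timeout(1): n1:back/v3/[-]
after 21 — deliver 4→3: ·
after 22 — crash(0): n0:✗back/v3/[-]
after 23 — deliver 0→3: ·
after 24 — crash(4): n4:✗back/v2/[-]
after 25 — deliver 0→4: ·

empty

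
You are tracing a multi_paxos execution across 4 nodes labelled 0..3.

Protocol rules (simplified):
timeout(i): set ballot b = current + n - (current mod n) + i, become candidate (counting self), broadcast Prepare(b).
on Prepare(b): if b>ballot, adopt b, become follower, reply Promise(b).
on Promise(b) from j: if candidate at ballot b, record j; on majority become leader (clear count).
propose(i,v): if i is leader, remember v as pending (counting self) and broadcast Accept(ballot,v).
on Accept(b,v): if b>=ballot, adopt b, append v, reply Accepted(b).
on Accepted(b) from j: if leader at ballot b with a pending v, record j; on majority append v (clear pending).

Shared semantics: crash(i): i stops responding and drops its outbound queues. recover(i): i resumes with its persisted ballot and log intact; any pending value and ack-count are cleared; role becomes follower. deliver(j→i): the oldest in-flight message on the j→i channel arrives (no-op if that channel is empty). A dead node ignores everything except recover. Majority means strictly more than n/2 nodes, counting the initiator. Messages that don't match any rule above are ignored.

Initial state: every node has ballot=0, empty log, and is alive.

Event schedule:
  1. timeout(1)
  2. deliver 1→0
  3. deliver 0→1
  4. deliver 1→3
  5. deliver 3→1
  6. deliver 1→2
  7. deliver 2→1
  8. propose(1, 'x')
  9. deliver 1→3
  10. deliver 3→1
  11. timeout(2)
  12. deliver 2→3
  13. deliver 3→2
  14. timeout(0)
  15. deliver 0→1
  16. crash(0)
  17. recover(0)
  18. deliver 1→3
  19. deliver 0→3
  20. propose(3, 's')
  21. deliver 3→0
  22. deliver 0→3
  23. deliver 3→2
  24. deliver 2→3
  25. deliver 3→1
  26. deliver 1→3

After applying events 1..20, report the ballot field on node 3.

10

after 1 — timeout(1): n1:cand/b5/[-]
after 2 — deliver 1→0: n0:foll/b5/[-]
after 3 — deliver 0→1: ·
after 4 — deliver 1→3: n3:foll/b5/[-]
after 5 — deliver 3→1: n1:lead/b5/[-]
after 6 — deliver 1→2: n2:foll/b5/[-]
after 7 — deliver 2→1: ·
after 8 — propose(1,'x'): ·
after 9 — deliver 1→3: n3:foll/b5/[x]
after 10 — deliver 3→1: ·
after 11 — timeout(2): n2:cand/b10/[-]
after 12 — deliver 2→3: n3:foll/b10/[x]
after 13 — deliver 3→2: ·
after 14 — timeout(0): n0:cand/b8/[-]
after 15 — deliver 0→1: n1:foll/b8/[-]
after 16 — crash(0): n0:✗cand/b8/[-]
after 17 — recover(0): n0:foll/b8/[-]
after 18 — deliver 1→3: ·
after 19 — deliver 0→3: ·
after 20 — propose(3,'s'): ·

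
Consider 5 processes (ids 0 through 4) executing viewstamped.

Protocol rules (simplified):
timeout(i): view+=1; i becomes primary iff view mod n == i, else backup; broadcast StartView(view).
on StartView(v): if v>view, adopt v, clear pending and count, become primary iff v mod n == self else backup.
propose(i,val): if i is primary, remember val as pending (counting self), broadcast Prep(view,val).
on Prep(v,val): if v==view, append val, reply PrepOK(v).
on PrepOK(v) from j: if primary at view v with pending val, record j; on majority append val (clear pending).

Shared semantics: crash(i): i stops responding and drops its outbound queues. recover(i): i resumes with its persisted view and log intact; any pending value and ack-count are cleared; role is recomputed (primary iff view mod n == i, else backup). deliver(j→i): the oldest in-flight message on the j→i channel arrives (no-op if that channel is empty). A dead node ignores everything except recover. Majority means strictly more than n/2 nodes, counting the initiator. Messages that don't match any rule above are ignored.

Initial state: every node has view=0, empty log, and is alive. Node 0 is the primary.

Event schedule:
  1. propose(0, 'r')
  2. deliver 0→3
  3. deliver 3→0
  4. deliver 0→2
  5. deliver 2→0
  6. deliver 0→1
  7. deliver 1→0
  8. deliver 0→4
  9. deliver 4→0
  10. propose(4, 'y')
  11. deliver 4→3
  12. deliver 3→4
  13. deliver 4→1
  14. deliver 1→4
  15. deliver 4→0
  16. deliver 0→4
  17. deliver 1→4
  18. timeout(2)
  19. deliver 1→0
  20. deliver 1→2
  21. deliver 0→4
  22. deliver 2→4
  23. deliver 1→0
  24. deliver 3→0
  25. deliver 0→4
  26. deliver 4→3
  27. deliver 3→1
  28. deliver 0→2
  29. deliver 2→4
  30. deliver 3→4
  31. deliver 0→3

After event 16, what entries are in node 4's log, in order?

after 1 — propose(0,'r'): ·
after 2 — deliver 0→3: n3:back/v0/[r]
after 3 — deliver 3→0: ·
after 4 — deliver 0→2: n2:back/v0/[r]
after 5 — deliver 2→0: n0:prim/v0/[r]
after 6 — deliver 0→1: n1:back/v0/[r]
after 7 — deliver 1→0: ·
after 8 — deliver 0→4: n4:back/v0/[r]
after 9 — deliver 4→0: ·
after 10 — propose(4,'y'): ·
after 11 — deliver 4→3: ·
after 12 — deliver 3→4: ·
after 13 — deliver 4→1: ·
after 14 — deliver 1→4: ·
after 15 — deliver 4→0: ·
after 16 — deliver 0→4: ·

r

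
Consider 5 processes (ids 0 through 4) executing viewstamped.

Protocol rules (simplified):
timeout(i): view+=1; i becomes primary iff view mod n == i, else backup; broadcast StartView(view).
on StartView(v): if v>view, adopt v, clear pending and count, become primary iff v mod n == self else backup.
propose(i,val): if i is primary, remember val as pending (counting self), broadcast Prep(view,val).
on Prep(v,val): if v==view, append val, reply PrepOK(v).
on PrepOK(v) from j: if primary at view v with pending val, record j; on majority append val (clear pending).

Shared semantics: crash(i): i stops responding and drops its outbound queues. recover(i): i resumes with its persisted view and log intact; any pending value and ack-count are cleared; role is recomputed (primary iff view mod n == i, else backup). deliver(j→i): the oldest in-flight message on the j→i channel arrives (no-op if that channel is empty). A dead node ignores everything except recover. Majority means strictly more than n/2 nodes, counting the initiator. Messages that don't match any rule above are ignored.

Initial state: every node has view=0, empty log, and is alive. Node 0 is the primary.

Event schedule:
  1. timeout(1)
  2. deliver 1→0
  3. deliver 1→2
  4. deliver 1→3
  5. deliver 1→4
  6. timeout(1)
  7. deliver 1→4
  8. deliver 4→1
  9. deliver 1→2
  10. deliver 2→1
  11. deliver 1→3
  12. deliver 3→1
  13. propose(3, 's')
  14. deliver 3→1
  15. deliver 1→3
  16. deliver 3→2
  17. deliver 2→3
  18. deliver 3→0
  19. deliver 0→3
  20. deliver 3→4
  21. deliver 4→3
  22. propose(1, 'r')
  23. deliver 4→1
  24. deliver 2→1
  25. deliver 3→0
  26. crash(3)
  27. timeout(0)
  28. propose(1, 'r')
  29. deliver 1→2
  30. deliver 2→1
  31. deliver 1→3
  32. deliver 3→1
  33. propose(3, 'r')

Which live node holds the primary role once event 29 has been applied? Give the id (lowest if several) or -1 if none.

2

1. timeout(1):  <1:prim v1 ->
2. deliver 1→0:  <0:back v1 ->
3. deliver 1→2:  <2:back v1 ->
4. deliver 1→3:  <3:back v1 ->
5. deliver 1→4:  <4:back v1 ->
6. timeout(1):  <1:back v2 ->
7. deliver 1→4:  <4:back v2 ->
8. deliver 4→1:  nop
9. deliver 1→2:  <2:prim v2 ->
10. deliver 2→1:  nop
11. deliver 1→3:  <3:back v2 ->
12. deliver 3→1:  nop
13. propose(3,'s'):  nop
14. deliver 3→1:  nop
15. deliver 1→3:  nop
16. deliver 3→2:  nop
17. deliver 2→3:  nop
18. deliver 3→0:  nop
19. deliver 0→3:  nop
20. deliver 3→4:  nop
21. deliver 4→3:  nop
22. propose(1,'r'):  nop
23. deliver 4→1:  nop
24. deliver 2→1:  nop
25. deliver 3→0:  nop
26. crash(3):  <3:✗back v2 ->
27. timeout(0):  <0:back v2 ->
28. propose(1,'r'):  nop
29. deliver 1→2:  nop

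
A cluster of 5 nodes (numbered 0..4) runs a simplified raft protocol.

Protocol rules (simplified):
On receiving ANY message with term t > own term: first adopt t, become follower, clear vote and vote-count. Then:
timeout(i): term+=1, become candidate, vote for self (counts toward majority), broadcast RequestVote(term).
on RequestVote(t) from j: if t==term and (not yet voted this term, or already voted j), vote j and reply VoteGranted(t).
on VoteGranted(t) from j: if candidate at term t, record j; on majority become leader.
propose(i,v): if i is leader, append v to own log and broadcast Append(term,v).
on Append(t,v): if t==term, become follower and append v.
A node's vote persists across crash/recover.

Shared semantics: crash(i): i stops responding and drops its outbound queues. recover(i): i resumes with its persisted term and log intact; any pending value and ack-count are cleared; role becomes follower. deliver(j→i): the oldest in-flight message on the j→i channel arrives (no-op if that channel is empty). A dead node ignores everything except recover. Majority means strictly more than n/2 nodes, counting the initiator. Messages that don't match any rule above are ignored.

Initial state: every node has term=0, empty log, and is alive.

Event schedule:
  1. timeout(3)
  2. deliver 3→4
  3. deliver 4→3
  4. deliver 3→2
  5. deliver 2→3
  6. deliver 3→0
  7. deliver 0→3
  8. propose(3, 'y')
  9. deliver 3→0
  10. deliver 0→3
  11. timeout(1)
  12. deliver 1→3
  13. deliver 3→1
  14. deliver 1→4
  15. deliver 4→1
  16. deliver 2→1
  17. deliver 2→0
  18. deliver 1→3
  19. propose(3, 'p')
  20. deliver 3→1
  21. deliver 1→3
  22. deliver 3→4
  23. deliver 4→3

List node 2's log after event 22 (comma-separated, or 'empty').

step 1 timeout(3): 3={cand,t=1,log=-}
step 2 deliver 3→4: 4={foll,t=1,log=-}
step 3 deliver 4→3: —
step 4 deliver 3→2: 2={foll,t=1,log=-}
step 5 deliver 2→3: 3={lead,t=1,log=-}
step 6 deliver 3→0: 0={foll,t=1,log=-}
step 7 deliver 0→3: —
step 8 propose(3,'y'): 3={lead,t=1,log=y}
step 9 deliver 3→0: 0={foll,t=1,log=y}
step 10 deliver 0→3: —
step 11 timeout(1): 1={cand,t=1,log=-}
step 12 deliver 1→3: —
step 13 deliver 3→1: —
step 14 deliver 1→4: —
step 15 deliver 4→1: —
step 16 deliver 2→1: —
step 17 deliver 2→0: —
step 18 deliver 1→3: —
step 19 propose(3,'p'): 3={lead,t=1,log=y,p}
step 20 deliver 3→1: 1={foll,t=1,log=y}
step 21 deliver 1→3: —
step 22 deliver 3→4: 4={foll,t=1,log=y}

empty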